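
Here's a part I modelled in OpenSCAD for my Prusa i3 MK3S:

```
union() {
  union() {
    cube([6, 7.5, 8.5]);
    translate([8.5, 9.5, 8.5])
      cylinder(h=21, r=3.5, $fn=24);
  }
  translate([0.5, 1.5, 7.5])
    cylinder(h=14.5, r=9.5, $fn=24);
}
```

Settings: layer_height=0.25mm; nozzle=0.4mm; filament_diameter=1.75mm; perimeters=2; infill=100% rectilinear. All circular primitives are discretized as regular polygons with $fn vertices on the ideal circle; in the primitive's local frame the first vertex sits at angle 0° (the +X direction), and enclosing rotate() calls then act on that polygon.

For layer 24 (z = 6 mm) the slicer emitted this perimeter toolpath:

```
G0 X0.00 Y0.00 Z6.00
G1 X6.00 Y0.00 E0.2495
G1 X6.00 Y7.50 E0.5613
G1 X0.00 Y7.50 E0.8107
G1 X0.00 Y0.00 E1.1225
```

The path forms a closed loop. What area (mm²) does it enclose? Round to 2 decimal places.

Apply the shoelace formula to the sequence of (X, Y) vertices; enclosed area = 45.00 mm².

45.00 mm²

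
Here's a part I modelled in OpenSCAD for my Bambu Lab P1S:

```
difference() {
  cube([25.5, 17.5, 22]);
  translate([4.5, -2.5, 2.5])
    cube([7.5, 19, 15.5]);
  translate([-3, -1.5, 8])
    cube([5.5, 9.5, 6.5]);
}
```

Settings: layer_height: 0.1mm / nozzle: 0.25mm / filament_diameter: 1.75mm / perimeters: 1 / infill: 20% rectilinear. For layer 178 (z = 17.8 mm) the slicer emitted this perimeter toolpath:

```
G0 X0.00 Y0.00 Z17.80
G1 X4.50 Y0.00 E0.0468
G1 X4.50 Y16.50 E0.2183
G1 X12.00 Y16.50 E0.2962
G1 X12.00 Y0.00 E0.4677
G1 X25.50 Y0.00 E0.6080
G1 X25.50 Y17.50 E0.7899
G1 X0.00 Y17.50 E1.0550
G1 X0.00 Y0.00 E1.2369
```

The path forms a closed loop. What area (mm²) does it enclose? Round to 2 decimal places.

Apply the shoelace formula to the sequence of (X, Y) vertices; enclosed area = 322.50 mm².

322.50 mm²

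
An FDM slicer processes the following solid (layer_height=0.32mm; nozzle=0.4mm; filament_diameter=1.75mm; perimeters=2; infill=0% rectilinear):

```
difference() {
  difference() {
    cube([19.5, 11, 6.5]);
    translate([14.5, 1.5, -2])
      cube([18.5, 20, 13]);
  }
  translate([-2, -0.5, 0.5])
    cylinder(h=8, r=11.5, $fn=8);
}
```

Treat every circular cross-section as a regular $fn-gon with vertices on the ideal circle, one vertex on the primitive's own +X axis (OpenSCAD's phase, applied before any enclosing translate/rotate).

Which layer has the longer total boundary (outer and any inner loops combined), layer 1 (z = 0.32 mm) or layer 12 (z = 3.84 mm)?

layer 1 (z = 0.32 mm)

Layer 1 (z = 0.32): the cube is present — its section is the full 19.5×11 rectangle (perimeter 61.00 mm); the cube at (14.5, 1.5) is present — its section is the full 18.5×20 rectangle (perimeter 77.00 mm); Taking the first minus the rest: starting from the 19.5×11 cube, the 18.5×20 cube at (14.5, 1.5) partially overlaps it — only the 47.50 mm² overlap (of its 370.00 mm²) is removed, clipping the outline — boundary = 61.00 mm; the cylinder at (-2, -0.5) does not reach this height (z outside [0.5, 8.5]); After the difference (first − rest): none of the subtracted shapes is present at this height, so that combined region is unchanged — boundary = 61.00 mm. So its perimeter = 61.00 mm. Layer 12 (z = 3.84): the cube (footprint 19.5×11) is included at this height (perimeter 61.00 mm); the cube at (14.5, 1.5) is present — its section is the full 18.5×20 rectangle (perimeter 77.00 mm); Subtracting the remaining from the first: starting from the 19.5×11 cube, the 18.5×20 cube at (14.5, 1.5) partially overlaps it — only the 47.50 mm² overlap (of its 370.00 mm²) is removed, clipping the outline — boundary = 61.00 mm; the r=11.5 cylinder at (-2, -0.5) gives a regular 8-gon of circumradius 11.5 (constant along its height) (perimeter = 2·8·11.500·sin(180°/8) = 70.41 mm); Taking the first minus the rest: starting from that combined region, the r=11.5 cylinder at (-2, -0.5) partially overlaps it — only the 66.65 mm² overlap (of its 374.06 mm²) is removed, clipping the outline — boundary = 56.43 mm. So its perimeter = 56.43 mm. Layer 1 is larger (61.00 vs 56.43 mm).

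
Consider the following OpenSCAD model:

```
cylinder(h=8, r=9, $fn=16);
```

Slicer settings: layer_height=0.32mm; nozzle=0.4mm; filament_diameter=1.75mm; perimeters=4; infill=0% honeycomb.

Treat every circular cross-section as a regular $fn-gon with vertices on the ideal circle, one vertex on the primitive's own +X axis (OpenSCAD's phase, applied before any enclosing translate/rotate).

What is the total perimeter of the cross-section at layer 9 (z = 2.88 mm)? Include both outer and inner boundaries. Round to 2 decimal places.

56.19 mm

At z = 2.88 mm: the r=9 cylinder gives a regular 16-gon of circumradius 9 (constant along its height) (perimeter = 2·16·9.000·sin(180°/16) = 56.19 mm). Overall, the cross-section is a single solid region. Total boundary length (outer) = 56.19 mm.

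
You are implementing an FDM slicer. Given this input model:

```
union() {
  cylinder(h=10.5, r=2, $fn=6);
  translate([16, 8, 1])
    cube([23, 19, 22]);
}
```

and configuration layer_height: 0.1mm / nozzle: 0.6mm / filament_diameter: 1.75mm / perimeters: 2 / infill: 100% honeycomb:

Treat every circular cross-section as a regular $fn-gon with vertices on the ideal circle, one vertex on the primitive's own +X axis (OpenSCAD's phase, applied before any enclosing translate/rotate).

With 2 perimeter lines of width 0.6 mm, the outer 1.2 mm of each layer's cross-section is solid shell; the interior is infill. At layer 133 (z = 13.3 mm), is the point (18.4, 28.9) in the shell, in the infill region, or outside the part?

At z = 13.3 mm: the cylinder is not intersected at this z (z outside [0, 10.5]); the 23×19 cube at (16, 8) contributes its full rectangle; Taking the union: only the 23×19 cube at (16, 8) is present, so the union is just that shape — 1 connected region. Overall, the cross-section is a single solid region. The nearest boundary edge runs (39.00, 27.00)→(16.00, 27.00); distance from the point to it = 1.90 mm. The point is not inside any of the regions above, so it lies outside the cross-section (1.90 mm from the nearest boundary).

outside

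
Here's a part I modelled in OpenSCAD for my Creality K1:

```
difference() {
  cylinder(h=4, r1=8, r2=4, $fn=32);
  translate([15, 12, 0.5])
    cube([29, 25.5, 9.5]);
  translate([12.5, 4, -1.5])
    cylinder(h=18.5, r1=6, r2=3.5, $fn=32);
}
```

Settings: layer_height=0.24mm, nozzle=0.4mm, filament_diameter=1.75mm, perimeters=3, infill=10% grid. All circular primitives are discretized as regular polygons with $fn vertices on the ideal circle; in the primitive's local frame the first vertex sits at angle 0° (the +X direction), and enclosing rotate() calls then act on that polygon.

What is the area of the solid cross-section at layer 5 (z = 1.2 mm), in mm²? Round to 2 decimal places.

144.34 mm²

At z = 1.2 mm: the cone (r1=8→r2=4) has section circumradius 6.800 here — a regular 32-gon (area = (32/2)·6.800²·sin(360°/32) = 144.34 mm²); the cube at (15, 12) is present — its section is the full 29×25.5 rectangle (area 739.50 mm²); the cone at (12.5, 4) (r1=6→r2=3.5) has section circumradius 5.635 here — a regular 32-gon (area = (32/2)·5.635²·sin(360°/32) = 99.12 mm²); Subtracting the remaining from the first: starting from the cone (144.34 mm²), the 29×25.5 cube at (15, 12) misses the remaining region (no effect); the cone at (12.5, 4) misses the remaining region (no effect) — area = 144.34 mm². Overall, the cross-section is a single solid region. Net area = 144.34 mm².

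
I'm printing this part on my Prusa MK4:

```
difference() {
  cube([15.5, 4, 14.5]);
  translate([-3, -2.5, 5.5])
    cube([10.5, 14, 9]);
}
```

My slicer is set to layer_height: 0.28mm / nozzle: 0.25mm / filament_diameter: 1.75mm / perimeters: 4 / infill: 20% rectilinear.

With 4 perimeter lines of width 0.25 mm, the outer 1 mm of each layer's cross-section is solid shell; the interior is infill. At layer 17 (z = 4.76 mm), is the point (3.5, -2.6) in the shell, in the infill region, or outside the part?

At z = 4.76 mm: the 15.5×4 cube contributes its full rectangle; the cube at (-3, -2.5) is not intersected at this z (z outside [5.5, 14.5]); Taking the first minus the rest: none of the subtracted shapes is present at this height, so the 15.5×4 cube is unchanged — 1 connected region. Overall, the cross-section is a single solid region. The nearest boundary edge runs (0.00, 0.00)→(15.50, 0.00); distance from the point to it = 2.60 mm. The point is not inside any of the regions above, so it lies outside the cross-section (2.60 mm from the nearest boundary).

outside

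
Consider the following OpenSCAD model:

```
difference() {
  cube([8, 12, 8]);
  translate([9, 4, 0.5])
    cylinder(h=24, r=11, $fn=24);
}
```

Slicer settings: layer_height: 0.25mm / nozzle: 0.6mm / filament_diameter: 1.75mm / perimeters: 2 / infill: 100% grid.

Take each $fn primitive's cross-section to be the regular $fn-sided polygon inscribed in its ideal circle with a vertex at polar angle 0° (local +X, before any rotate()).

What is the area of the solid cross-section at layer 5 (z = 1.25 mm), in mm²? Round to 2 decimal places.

1.28 mm²

At z = 1.25 mm: the cube is present — its section is the full 8×12 rectangle (area 96.00 mm²); the r=11 cylinder at (9, 4) contributes a regular 24-gon of circumradius 11 (area = (24/2)·11.000²·sin(360°/24) = 375.81 mm²); Subtracting the remaining from the first: starting from the 8×12 cube (96.00 mm²), the r=11 cylinder at (9, 4) partially overlaps it — only the 94.72 mm² overlap (of its 375.81 mm²) is removed, clipping the outline — area = 1.28 mm². Overall, the cross-section is a single solid region. Net area = 1.28 mm².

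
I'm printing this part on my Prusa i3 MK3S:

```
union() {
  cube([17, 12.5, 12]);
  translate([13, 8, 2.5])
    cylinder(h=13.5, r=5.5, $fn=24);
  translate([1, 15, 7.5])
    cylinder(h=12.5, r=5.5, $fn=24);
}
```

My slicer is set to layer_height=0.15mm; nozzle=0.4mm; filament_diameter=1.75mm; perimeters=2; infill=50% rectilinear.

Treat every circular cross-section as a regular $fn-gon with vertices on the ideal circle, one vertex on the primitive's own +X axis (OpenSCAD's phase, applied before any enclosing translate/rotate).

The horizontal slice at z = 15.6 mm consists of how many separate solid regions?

At z = 15.6 mm: the cube does not reach this height (z outside [0, 12]); the r=5.5 cylinder at (13, 8) gives a regular 24-gon of circumradius 5.5 (constant along its height); the r=5.5 cylinder at (1, 15) contributes a regular 24-gon of circumradius 5.5; Merging all regions: the 2 present regions are separate (no shared area or edge), so areas and boundary lengths simply add and each stays a separate island — 2 connected regions. The result has 2 disconnected regions.

2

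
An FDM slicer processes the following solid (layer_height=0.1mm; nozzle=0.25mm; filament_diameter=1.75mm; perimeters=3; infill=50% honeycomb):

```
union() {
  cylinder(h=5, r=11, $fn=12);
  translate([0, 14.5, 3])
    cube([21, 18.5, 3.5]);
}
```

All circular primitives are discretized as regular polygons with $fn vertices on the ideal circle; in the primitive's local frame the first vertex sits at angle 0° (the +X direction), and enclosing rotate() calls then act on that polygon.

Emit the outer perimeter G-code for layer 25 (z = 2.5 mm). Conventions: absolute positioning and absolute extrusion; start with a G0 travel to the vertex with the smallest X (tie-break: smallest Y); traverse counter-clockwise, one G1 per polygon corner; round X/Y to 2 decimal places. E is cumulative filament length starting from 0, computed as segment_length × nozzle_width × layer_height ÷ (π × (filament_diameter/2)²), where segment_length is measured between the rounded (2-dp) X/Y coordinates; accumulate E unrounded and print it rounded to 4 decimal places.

G0 X-11.00 Y0.00 Z2.50
G1 X-9.53 Y-5.50 E0.0592
G1 X-5.50 Y-9.53 E0.1184
G1 X0.00 Y-11.00 E0.1776
G1 X5.50 Y-9.53 E0.2368
G1 X9.53 Y-5.50 E0.2960
G1 X11.00 Y0.00 E0.3552
G1 X9.53 Y5.50 E0.4143
G1 X5.50 Y9.53 E0.4736
G1 X0.00 Y11.00 E0.5327
G1 X-5.50 Y9.53 E0.5919
G1 X-9.53 Y5.50 E0.6512
G1 X-11.00 Y0.00 E0.7103

At z = 2.5 mm: the r=11 cylinder contributes a regular 12-gon of circumradius 11; the cube at (0, 14.5) does not reach this height (z outside [3, 6.5]); Taking the union: only the r=11 cylinder is present, so the union is just that shape — 1 connected region. The outline is a single polygon with 12 vertices. Extrusion per mm of travel: 0.25 × 0.1 / (π × 0.875²) = 0.010394. Accumulating E over each segment gives final E = 0.7103.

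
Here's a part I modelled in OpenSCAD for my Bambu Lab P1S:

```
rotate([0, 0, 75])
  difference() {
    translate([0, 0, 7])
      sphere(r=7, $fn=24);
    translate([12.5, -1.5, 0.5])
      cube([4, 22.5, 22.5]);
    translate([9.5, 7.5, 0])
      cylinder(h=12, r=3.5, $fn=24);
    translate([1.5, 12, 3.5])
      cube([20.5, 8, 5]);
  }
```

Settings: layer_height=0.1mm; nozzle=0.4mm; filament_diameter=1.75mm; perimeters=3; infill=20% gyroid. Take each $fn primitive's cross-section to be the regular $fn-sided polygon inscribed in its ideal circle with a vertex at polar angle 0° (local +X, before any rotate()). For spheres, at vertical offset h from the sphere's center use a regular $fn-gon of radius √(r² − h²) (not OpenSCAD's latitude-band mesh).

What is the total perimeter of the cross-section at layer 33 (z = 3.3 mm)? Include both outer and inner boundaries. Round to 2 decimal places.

At z = 3.3 mm: the r=7 sphere slices to a regular 24-gon of circumradius 5.942 (√(r²−h²) with h=3.7 from center) (perimeter = 2·24·5.942·sin(180°/24) = 37.23 mm); the 4×22.5 cube at (12.5, -1.5) contributes its full rectangle (perimeter 53.00 mm); the r=3.5 cylinder at (9.5, 7.5) gives a regular 24-gon of circumradius 3.5 (constant along its height) (perimeter = 2·24·3.500·sin(180°/24) = 21.93 mm); the cube at (1.5, 12) does not reach this height (z outside [3.5, 8.5]); Subtracting the remaining from the first: starting from the r=7 sphere, the 4×22.5 cube at (12.5, -1.5) misses the remaining region (no effect); the r=3.5 cylinder at (9.5, 7.5) misses the remaining region (no effect) — boundary = 37.23 mm; (rotated 75° about Z; rotation is an isometry so areas/perimeters/island counts are preserved). Overall, the cross-section is a single solid region. Total boundary length (outer) = 37.23 mm.

37.23 mm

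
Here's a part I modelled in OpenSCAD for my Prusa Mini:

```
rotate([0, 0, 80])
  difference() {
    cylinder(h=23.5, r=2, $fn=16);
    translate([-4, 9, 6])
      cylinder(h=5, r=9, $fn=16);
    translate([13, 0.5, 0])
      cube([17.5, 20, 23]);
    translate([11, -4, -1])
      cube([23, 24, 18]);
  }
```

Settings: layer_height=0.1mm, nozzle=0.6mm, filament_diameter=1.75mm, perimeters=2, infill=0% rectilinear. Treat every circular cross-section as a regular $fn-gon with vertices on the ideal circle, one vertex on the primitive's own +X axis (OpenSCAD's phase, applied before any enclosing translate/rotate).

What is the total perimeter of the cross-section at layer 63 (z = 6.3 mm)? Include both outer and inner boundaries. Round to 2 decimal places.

11.98 mm

At z = 6.3 mm: the r=2 cylinder gives a regular 16-gon of circumradius 2 (constant along its height) (perimeter = 2·16·2.000·sin(180°/16) = 12.49 mm); the r=9 cylinder at (-4, 9) contributes a regular 16-gon of circumradius 9 (perimeter = 2·16·9.000·sin(180°/16) = 56.19 mm); the cube at (13, 0.5) (footprint 17.5×20) is included at this height (perimeter 75.00 mm); the cube at (11, -4) is present — its section is the full 23×24 rectangle (perimeter 94.00 mm); Subtracting the remaining from the first: starting from the r=2 cylinder, the r=9 cylinder at (-4, 9) partially overlaps it — only the 2.31 mm² overlap (of its 247.98 mm²) is removed, clipping the outline; the 17.5×20 cube at (13, 0.5) misses the remaining region (no effect); the 23×24 cube at (11, -4) misses the remaining region (no effect) — boundary = 11.98 mm; (whole slice rotated 80° about Z — lengths, areas and connectivity unchanged). Overall, the cross-section is a single solid region. Total boundary length (outer) = 11.98 mm.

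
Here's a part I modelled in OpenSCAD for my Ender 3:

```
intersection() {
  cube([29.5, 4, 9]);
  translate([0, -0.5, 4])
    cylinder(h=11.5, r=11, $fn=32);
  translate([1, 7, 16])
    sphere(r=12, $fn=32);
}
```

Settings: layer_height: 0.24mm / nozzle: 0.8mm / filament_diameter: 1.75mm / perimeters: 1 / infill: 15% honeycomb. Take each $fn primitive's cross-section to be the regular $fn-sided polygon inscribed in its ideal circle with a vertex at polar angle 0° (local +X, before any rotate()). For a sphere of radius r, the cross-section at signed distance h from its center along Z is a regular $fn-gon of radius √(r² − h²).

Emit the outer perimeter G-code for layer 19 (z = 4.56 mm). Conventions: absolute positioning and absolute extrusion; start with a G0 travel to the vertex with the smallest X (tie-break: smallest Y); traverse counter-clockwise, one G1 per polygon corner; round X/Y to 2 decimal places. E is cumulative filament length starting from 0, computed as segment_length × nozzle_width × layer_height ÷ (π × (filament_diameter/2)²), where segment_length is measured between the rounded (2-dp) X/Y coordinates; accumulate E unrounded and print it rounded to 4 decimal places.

At z = 4.56 mm: the cube is present — its section is the full 29.5×4 rectangle; the cylinder at (0, -0.5): section is a regular 32-gon, circumradius r=11; the r=12 sphere at (1, 7) slices to a regular 32-gon of circumradius 3.623 (√(r²−h²) with h=11.44 from center); Taking the intersection: the r=11 cylinder at (0, -0.5) partially overlaps the 29.5×4 cube; clipping to the common part keeps 42.44 mm²; the r=12 sphere at (1, 7) partially overlaps the running intersection; clipping to the common part keeps 1.40 mm² — 1 connected region. The outline is a single polygon with 8 vertices. Extrusion per mm of travel: 0.8 × 0.24 / (π × 0.875²) = 0.079824. Accumulating E over each segment gives final E = 0.5315.

G0 X0.00 Y3.54 Z4.56
G1 X0.29 Y3.45 E0.0242
G1 X1.00 Y3.38 E0.0812
G1 X1.71 Y3.45 E0.1381
G1 X2.39 Y3.65 E0.1947
G1 X3.01 Y3.99 E0.2512
G1 X3.03 Y4.00 E0.2529
G1 X0.00 Y4.00 E0.4948
G1 X0.00 Y3.54 E0.5315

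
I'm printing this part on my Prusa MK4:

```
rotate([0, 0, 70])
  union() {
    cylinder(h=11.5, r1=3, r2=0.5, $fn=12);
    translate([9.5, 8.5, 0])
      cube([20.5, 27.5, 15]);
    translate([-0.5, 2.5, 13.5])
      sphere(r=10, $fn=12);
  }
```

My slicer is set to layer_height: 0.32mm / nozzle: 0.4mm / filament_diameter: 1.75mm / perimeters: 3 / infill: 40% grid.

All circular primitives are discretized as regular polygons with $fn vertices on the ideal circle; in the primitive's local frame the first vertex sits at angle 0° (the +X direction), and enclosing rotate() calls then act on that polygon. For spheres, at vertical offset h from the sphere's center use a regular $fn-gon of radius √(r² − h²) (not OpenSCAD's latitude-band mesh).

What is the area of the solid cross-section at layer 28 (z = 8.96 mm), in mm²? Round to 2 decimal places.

801.92 mm²

At z = 8.96 mm: the cone contributes a regular 12-gon of circumradius 1.052 (interpolated between r1=3 and r2=0.5 at t=0.779) (area = (12/2)·1.052²·sin(360°/12) = 3.32 mm²); the cube at (9.5, 8.5) (footprint 20.5×27.5) is included at this height (area 563.75 mm²); the r=10 sphere at (-0.5, 2.5) slices to a regular 12-gon of circumradius 8.910 (√(r²−h²) with h=4.54 from center) (area = (12/2)·8.910²·sin(360°/12) = 238.17 mm²); Merging all regions: the regions partially overlap — summed areas 805.24 mm² minus the doubly-counted overlap 3.32 mm² gives 801.92 mm² — area = 801.92 mm²; (whole slice rotated 70° about Z — lengths, areas and connectivity unchanged). Overall, the cross-section has 2 separate islands. Net area = 801.92 mm².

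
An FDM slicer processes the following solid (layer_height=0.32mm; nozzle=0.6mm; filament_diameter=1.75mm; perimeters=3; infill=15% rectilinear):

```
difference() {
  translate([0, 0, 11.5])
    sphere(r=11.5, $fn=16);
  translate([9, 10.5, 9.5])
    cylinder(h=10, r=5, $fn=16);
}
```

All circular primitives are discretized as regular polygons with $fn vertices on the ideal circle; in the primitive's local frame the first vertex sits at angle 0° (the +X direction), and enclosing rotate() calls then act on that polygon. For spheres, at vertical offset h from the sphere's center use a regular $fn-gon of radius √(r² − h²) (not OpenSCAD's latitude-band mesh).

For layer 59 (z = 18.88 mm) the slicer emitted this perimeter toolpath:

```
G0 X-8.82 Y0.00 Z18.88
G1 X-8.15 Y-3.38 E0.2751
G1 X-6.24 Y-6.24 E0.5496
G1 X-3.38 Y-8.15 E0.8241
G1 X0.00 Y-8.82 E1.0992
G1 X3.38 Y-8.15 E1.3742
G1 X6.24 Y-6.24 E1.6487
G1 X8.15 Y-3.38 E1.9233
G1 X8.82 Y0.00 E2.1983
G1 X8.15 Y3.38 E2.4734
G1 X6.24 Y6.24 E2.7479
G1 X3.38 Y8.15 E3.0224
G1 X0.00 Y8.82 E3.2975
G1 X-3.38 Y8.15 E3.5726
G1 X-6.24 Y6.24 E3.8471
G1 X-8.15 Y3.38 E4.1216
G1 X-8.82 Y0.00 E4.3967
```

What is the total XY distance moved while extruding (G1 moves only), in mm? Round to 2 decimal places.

Sum the Euclidean lengths of each G1 segment: total = 55.08 mm.

55.08 mm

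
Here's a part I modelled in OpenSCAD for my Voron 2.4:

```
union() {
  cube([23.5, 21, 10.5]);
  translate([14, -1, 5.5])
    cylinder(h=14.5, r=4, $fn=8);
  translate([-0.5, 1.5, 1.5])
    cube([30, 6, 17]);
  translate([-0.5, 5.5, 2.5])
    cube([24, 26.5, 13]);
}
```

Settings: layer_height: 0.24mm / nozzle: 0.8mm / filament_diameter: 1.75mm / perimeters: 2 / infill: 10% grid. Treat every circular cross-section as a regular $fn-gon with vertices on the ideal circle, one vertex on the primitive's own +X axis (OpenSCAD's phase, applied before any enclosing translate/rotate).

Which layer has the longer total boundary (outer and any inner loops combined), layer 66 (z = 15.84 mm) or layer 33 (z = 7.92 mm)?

layer 33 (z = 7.92 mm)

Layer 66 (z = 15.84): the cube is absent (z outside [0, 10.5]); the cylinder at (14, -1): section is a regular 8-gon, circumradius r=4 (perimeter = 2·8·4.000·sin(180°/8) = 24.49 mm); the cube at (-0.5, 1.5) (footprint 30×6) is included at this height (perimeter 72.00 mm); the cube at (-0.5, 5.5) does not reach this height (z outside [2.5, 15.5]); Merging all regions: the regions partially overlap (shared area 5.22 mm²), so the edge portions inside another operand are dropped and the merged outline is re-measured after clipping — boundary = 83.73 mm. So its perimeter = 83.73 mm. Layer 33 (z = 7.92): the cube (footprint 23.5×21) is included at this height (perimeter 89.00 mm); the r=4 cylinder at (14, -1) contributes a regular 8-gon of circumradius 4 (perimeter = 2·8·4.000·sin(180°/8) = 24.49 mm); the 30×6 cube at (-0.5, 1.5) contributes its full rectangle (perimeter 72.00 mm); the 24×26.5 cube at (-0.5, 5.5) contributes its full rectangle (perimeter 101.00 mm); Taking the union: the regions partially overlap (shared area 521.29 mm²), so the edge portions inside another operand are dropped and the merged outline is re-measured after clipping — boundary = 131.24 mm. So its perimeter = 131.24 mm. Layer 33 is larger (131.24 vs 83.73 mm).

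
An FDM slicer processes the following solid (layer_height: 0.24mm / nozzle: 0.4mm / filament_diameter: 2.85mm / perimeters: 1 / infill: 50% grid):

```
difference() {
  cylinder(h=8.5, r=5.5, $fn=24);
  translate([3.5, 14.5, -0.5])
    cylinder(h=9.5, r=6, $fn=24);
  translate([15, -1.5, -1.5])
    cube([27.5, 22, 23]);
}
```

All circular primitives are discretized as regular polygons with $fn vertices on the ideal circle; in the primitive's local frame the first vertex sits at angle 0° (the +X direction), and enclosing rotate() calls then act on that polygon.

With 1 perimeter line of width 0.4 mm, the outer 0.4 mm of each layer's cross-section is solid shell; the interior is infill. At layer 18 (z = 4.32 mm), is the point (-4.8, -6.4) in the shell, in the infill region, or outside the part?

At z = 4.32 mm: the cylinder: section is a regular 24-gon, circumradius r=5.5; the cylinder at (3.5, 14.5): section is a regular 24-gon, circumradius r=6; the cube at (15, -1.5) (footprint 27.5×22) is included at this height; Subtracting the remaining from the first: starting from the r=5.5 cylinder, the r=6 cylinder at (3.5, 14.5) misses the remaining region (no effect); the 27.5×22 cube at (15, -1.5) misses the remaining region (no effect) — 1 connected region. Overall, the cross-section is a single solid region. The nearest boundary edge runs (-2.75, -4.76)→(-3.89, -3.89); distance from the point to it = 2.55 mm. The point is not inside any of the regions above, so it lies outside the cross-section (2.55 mm from the nearest boundary).

outside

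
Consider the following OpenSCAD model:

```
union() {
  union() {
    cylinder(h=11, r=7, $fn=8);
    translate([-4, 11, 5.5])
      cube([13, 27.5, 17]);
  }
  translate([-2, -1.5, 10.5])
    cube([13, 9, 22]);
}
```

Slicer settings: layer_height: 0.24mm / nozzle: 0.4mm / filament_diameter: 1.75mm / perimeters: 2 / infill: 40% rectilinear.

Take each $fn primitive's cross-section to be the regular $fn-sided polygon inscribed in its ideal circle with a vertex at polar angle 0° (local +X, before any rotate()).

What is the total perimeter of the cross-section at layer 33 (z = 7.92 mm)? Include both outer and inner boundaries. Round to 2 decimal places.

At z = 7.92 mm: the r=7 cylinder contributes a regular 8-gon of circumradius 7 (perimeter = 2·8·7.000·sin(180°/8) = 42.86 mm); the cube at (-4, 11) (footprint 13×27.5) is included at this height (perimeter 81.00 mm); Merging all regions: the 2 present regions are separate (no shared area or edge), so areas and boundary lengths simply add and each stays a separate island — boundary = 123.86 mm; the cube at (-2, -1.5) is absent (z outside [10.5, 32.5]); Combining (union): only that combined region is present, so the union is just that shape — boundary = 123.86 mm. Overall, the cross-section has 2 separate islands. Total boundary length (outer) = 123.86 mm.

123.86 mm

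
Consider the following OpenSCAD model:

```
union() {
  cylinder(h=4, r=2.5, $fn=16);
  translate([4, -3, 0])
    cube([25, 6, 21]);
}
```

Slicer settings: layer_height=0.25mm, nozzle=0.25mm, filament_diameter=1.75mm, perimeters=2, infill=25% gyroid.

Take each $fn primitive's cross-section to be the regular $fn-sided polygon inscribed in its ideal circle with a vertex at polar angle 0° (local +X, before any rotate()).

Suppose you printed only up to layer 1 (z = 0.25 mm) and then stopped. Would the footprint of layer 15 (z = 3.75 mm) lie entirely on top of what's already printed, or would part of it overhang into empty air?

entirely on top

Compare the two slices. At z = 0.25: the r=2.5 cylinder contributes a regular 16-gon of circumradius 2.5 (area = (16/2)·2.500²·sin(360°/16) = 19.13 mm²); the cube at (4, -3) is present — its section is the full 25×6 rectangle (area 150.00 mm²); Combining (union): the 2 present regions are separate (no shared area or edge), so areas and boundary lengths simply add and each stays a separate island — area = 169.13 mm². At z = 3.75: the r=2.5 cylinder gives a regular 16-gon of circumradius 2.5 (constant along its height) (area = (16/2)·2.500²·sin(360°/16) = 19.13 mm²); the 25×6 cube at (4, -3) contributes its full rectangle (area 150.00 mm²); Merging all regions: the 2 present regions are separate (no shared area or edge), so areas and boundary lengths simply add and each stays a separate island — area = 169.13 mm². Checking containment: the cross-section at z = 3.75 is a subset of the cross-section at z = 0.25.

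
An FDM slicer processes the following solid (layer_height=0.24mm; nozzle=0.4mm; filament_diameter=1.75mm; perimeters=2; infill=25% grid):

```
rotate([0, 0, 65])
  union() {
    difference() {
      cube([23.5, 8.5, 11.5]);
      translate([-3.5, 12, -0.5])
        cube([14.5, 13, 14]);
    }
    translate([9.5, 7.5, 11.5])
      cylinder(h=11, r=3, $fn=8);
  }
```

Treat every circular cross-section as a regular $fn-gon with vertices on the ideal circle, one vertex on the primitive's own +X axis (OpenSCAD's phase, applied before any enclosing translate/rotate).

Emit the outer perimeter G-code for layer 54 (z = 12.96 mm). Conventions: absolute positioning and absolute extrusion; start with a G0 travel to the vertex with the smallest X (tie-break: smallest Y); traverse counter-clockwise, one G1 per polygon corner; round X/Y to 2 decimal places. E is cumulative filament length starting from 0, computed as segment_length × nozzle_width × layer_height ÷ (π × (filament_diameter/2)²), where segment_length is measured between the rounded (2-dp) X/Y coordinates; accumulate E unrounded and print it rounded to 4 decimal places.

G0 X-5.60 Y10.75 Z12.96
G1 X-4.05 Y9.06 E0.0915
G1 X-1.76 Y8.96 E0.1830
G1 X-0.06 Y10.51 E0.2748
G1 X0.04 Y12.81 E0.3667
G1 X-1.51 Y14.50 E0.4582
G1 X-3.81 Y14.60 E0.5501
G1 X-5.50 Y13.05 E0.6417
G1 X-5.60 Y10.75 E0.7335

At z = 12.96 mm: the cube is not intersected at this z (z outside [0, 11.5]); the cube at (-3.5, 12) is present — its section is the full 14.5×13 rectangle; Subtracting the remaining from the first: the first operand is absent here, so nothing remains; the cylinder at (9.5, 7.5): section is a regular 8-gon, circumradius r=3; Combining (union): only the r=3 cylinder at (9.5, 7.5) is present, so the union is just that shape — 1 connected region; (rotated 65° about Z; rotation is an isometry so areas/perimeters/island counts are preserved). The outline is a single polygon with 8 vertices. Extrusion per mm of travel: 0.4 × 0.24 / (π × 0.875²) = 0.039912. Accumulating E over each segment gives final E = 0.7335.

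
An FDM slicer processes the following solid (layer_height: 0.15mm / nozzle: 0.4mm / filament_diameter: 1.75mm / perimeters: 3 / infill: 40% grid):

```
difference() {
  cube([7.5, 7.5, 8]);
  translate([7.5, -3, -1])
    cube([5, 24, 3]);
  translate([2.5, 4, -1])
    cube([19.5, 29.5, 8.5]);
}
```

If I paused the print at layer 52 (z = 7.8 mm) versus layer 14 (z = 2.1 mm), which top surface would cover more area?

Layer 52 (z = 7.8): the 7.5×7.5 cube contributes its full rectangle (area 56.25 mm²); the cube at (7.5, -3) does not reach this height (z outside [-1, 2]); the cube at (2.5, 4) does not reach this height (z outside [-1, 7.5]); After the difference (first − rest): none of the subtracted shapes is present at this height, so the 7.5×7.5 cube is unchanged — area = 56.25 mm². So its area = 56.25 mm². Layer 14 (z = 2.1): the cube (footprint 7.5×7.5) is included at this height (area 56.25 mm²); the cube at (7.5, -3) does not reach this height (z outside [-1, 2]); the cube at (2.5, 4) is present — its section is the full 19.5×29.5 rectangle (area 575.25 mm²); Taking the first minus the rest: starting from the 7.5×7.5 cube (56.25 mm²), the 19.5×29.5 cube at (2.5, 4) partially overlaps it — only the 17.50 mm² overlap (of its 575.25 mm²) is removed, clipping the outline — area = 38.75 mm². So its area = 38.75 mm². Layer 52 is larger (56.25 vs 38.75 mm²).

layer 52 (z = 7.8 mm)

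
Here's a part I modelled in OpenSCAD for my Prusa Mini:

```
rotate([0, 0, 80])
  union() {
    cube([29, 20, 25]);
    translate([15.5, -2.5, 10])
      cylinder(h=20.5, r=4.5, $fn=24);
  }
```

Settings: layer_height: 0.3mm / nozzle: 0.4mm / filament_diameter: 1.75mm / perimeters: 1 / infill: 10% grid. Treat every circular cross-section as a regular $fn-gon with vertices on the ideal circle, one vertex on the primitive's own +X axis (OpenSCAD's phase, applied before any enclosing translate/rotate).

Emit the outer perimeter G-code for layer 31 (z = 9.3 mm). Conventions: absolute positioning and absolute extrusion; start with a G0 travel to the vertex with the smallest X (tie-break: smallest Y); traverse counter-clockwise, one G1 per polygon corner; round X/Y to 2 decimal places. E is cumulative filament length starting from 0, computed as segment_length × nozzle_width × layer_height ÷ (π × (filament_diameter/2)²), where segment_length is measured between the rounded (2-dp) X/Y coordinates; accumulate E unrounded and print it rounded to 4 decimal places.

G0 X-19.70 Y3.47 Z9.30
G1 X0.00 Y0.00 E0.9980
G1 X5.04 Y28.56 E2.4448
G1 X-14.66 Y32.03 E3.4428
G1 X-19.70 Y3.47 E4.8897

At z = 9.3 mm: the cube (footprint 29×20) is included at this height; the cylinder at (15.5, -2.5) is not intersected at this z (z outside [10, 30.5]); Taking the union: only the 29×20 cube is present, so the union is just that shape — 1 connected region; (whole slice rotated 80° about Z — lengths, areas and connectivity unchanged). The outline is a single polygon with 4 vertices. Extrusion per mm of travel: 0.4 × 0.3 / (π × 0.875²) = 0.049890. Accumulating E over each segment gives final E = 4.8897.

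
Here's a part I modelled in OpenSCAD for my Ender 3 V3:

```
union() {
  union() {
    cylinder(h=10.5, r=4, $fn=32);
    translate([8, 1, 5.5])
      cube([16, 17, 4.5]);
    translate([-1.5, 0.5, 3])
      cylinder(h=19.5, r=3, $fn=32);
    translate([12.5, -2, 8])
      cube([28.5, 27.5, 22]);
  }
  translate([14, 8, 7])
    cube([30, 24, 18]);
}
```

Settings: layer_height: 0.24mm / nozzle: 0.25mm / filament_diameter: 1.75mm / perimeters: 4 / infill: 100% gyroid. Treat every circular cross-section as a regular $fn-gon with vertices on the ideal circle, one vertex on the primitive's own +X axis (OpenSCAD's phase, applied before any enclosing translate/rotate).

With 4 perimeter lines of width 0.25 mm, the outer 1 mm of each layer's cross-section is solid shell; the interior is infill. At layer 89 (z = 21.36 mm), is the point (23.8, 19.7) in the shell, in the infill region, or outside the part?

At z = 21.36 mm: the cylinder is not intersected at this z (z outside [0, 10.5]); the cube at (8, 1) is absent (z outside [5.5, 10]); the r=3 cylinder at (-1.5, 0.5) gives a regular 32-gon of circumradius 3 (constant along its height); the 28.5×27.5 cube at (12.5, -2) contributes its full rectangle; Combining (union): the 2 present regions are separate (no shared area or edge), so areas and boundary lengths simply add and each stays a separate island — 2 connected regions; the cube at (14, 8) is present — its section is the full 30×24 rectangle; Taking the union: the regions partially overlap (shared area 472.50 mm²), so overlapping operands fuse into one piece — 2 connected regions. Overall, the cross-section has 2 separate islands. The nearest boundary edge runs (12.50, -2.00)→(12.50, 25.50); distance from the point to it = 11.30 mm. (Shell/infill is judged within the island containing the point — the largest one.) The point is inside the cross-section and 11.30 mm from the nearest boundary — more than the 1 mm shell width (4 × 0.25), so it's in the infill interior.

infill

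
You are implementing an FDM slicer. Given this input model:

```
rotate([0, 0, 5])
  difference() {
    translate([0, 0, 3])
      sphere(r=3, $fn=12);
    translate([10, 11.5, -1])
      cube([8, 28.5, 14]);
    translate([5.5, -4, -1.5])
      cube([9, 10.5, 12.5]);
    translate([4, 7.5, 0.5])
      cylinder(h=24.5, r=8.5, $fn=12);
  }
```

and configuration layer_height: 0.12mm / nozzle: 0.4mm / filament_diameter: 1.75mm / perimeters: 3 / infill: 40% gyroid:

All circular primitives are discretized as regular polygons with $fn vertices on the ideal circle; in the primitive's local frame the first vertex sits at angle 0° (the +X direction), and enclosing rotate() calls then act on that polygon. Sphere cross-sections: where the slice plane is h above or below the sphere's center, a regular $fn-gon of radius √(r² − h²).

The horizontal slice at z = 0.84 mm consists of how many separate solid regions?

At z = 0.84 mm: the sphere: section is a regular 12-gon, circumradius = √(r²−h²) = √(3²−2.16²) = 2.082; the 8×28.5 cube at (10, 11.5) contributes its full rectangle; the cube at (5.5, -4) (footprint 9×10.5) is included at this height; the r=8.5 cylinder at (4, 7.5) contributes a regular 12-gon of circumradius 8.5; Subtracting the remaining from the first: starting from the r=3 sphere, the 8×28.5 cube at (10, 11.5) misses the remaining region (no effect); the 9×10.5 cube at (5.5, -4) misses the remaining region (no effect); the r=8.5 cylinder at (4, 7.5) partially overlaps it — only the 5.42 mm² overlap (of its 216.75 mm²) is removed, clipping the outline — 1 connected region; (whole slice rotated 5° about Z — lengths, areas and connectivity unchanged). The result has 1 disconnected region.

1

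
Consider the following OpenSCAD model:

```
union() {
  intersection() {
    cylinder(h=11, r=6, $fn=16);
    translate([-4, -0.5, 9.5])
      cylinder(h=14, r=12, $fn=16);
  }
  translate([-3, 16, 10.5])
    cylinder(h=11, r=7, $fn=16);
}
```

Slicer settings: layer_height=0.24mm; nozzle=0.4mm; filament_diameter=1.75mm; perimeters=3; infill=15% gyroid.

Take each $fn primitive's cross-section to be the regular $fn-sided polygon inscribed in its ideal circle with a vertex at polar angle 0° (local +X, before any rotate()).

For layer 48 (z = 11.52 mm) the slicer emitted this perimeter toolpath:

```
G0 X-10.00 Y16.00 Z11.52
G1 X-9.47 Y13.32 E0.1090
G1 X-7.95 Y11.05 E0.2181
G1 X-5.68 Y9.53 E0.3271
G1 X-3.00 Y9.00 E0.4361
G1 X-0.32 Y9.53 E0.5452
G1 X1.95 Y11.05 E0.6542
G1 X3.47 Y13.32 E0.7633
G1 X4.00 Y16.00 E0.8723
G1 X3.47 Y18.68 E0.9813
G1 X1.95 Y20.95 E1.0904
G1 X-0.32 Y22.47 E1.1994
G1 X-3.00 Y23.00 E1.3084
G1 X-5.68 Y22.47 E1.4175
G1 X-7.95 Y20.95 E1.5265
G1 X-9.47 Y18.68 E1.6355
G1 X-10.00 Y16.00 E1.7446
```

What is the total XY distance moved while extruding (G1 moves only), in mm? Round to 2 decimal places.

43.71 mm

Sum the Euclidean lengths of each G1 segment: total = 43.71 mm.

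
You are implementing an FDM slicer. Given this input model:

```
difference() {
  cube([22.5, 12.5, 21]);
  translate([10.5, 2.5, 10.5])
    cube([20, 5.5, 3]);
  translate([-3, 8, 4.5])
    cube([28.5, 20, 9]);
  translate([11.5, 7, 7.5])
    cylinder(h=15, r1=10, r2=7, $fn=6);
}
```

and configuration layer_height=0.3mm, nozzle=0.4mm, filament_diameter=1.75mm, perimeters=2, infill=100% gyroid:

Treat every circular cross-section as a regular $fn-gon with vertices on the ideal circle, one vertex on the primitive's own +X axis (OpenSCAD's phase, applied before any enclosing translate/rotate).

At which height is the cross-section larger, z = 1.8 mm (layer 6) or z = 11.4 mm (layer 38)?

layer 6 (z = 1.8 mm)

Layer 6 (z = 1.8): the cube is present — its section is the full 22.5×12.5 rectangle (area 281.25 mm²); the cube at (10.5, 2.5) is not intersected at this z (z outside [10.5, 13.5]); the cube at (-3, 8) is absent (z outside [4.5, 13.5]); the cone at (11.5, 7) is absent (z outside [7.5, 22.5]); Taking the first minus the rest: none of the subtracted shapes is present at this height, so the 22.5×12.5 cube is unchanged — area = 281.25 mm². So its area = 281.25 mm². Layer 38 (z = 11.4): the cube is present — its section is the full 22.5×12.5 rectangle (area 281.25 mm²); the 20×5.5 cube at (10.5, 2.5) contributes its full rectangle (area 110.00 mm²); the 28.5×20 cube at (-3, 8) contributes its full rectangle (area 570.00 mm²); the cone at (11.5, 7) contributes a regular 6-gon of circumradius 9.220 (interpolated between r1=10 and r2=7 at t=0.260) (area = (6/2)·9.220²·sin(360°/6) = 220.86 mm²); Taking the first minus the rest: starting from the 22.5×12.5 cube (281.25 mm²), the 20×5.5 cube at (10.5, 2.5) partially overlaps it — only the 66.00 mm² overlap (of its 110.00 mm²) is removed, clipping the outline; the 28.5×20 cube at (-3, 8) partially overlaps it — only the 101.25 mm² overlap (of its 570.00 mm²) is removed, clipping the outline; the cone at (11.5, 7) partially overlaps it — only the 68.58 mm² overlap (of its 220.86 mm²) is removed, clipping the outline — area = 45.42 mm². So its area = 45.42 mm². Layer 6 is larger (281.25 vs 45.42 mm²).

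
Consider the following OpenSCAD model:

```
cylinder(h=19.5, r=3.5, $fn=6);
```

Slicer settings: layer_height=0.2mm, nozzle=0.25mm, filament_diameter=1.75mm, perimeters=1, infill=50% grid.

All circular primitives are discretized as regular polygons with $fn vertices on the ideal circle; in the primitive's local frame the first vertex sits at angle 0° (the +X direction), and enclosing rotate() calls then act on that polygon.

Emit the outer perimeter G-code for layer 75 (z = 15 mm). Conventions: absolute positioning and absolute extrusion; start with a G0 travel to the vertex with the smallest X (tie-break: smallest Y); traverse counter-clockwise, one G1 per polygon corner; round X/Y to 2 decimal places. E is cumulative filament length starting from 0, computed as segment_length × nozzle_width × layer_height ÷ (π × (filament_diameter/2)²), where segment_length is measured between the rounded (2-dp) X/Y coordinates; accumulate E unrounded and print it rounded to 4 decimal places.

G0 X-3.50 Y0.00 Z15.00
G1 X-1.75 Y-3.03 E0.0727
G1 X1.75 Y-3.03 E0.1455
G1 X3.50 Y0.00 E0.2182
G1 X1.75 Y3.03 E0.2910
G1 X-1.75 Y3.03 E0.3637
G1 X-3.50 Y0.00 E0.4365

At z = 15 mm: the r=3.5 cylinder contributes a regular 6-gon of circumradius 3.5. The outline is a single polygon with 6 vertices. Extrusion per mm of travel: 0.25 × 0.2 / (π × 0.875²) = 0.020788. Accumulating E over each segment gives final E = 0.4365.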